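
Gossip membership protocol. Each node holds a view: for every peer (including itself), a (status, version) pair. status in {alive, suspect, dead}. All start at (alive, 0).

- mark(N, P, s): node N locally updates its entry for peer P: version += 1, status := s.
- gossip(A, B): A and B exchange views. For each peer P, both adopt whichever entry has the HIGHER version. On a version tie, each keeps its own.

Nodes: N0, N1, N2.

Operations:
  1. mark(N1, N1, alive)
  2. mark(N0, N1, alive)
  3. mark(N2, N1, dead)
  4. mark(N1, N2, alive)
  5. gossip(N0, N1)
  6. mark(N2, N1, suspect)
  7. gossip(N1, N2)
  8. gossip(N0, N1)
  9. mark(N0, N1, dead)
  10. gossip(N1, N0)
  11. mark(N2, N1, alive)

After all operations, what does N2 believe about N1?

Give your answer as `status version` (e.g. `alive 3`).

Answer: alive 3

Derivation:
Op 1: N1 marks N1=alive -> (alive,v1)
Op 2: N0 marks N1=alive -> (alive,v1)
Op 3: N2 marks N1=dead -> (dead,v1)
Op 4: N1 marks N2=alive -> (alive,v1)
Op 5: gossip N0<->N1 -> N0.N0=(alive,v0) N0.N1=(alive,v1) N0.N2=(alive,v1) | N1.N0=(alive,v0) N1.N1=(alive,v1) N1.N2=(alive,v1)
Op 6: N2 marks N1=suspect -> (suspect,v2)
Op 7: gossip N1<->N2 -> N1.N0=(alive,v0) N1.N1=(suspect,v2) N1.N2=(alive,v1) | N2.N0=(alive,v0) N2.N1=(suspect,v2) N2.N2=(alive,v1)
Op 8: gossip N0<->N1 -> N0.N0=(alive,v0) N0.N1=(suspect,v2) N0.N2=(alive,v1) | N1.N0=(alive,v0) N1.N1=(suspect,v2) N1.N2=(alive,v1)
Op 9: N0 marks N1=dead -> (dead,v3)
Op 10: gossip N1<->N0 -> N1.N0=(alive,v0) N1.N1=(dead,v3) N1.N2=(alive,v1) | N0.N0=(alive,v0) N0.N1=(dead,v3) N0.N2=(alive,v1)
Op 11: N2 marks N1=alive -> (alive,v3)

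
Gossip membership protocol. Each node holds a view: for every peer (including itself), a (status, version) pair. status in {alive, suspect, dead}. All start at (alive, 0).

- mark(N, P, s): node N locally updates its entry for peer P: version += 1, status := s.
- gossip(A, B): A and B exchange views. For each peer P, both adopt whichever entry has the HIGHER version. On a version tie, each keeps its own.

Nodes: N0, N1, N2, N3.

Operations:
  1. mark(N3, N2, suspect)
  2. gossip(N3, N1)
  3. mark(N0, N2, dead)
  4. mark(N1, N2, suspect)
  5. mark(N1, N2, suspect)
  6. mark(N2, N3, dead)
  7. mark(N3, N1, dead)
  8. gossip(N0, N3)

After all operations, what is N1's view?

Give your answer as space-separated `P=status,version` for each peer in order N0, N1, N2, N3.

Op 1: N3 marks N2=suspect -> (suspect,v1)
Op 2: gossip N3<->N1 -> N3.N0=(alive,v0) N3.N1=(alive,v0) N3.N2=(suspect,v1) N3.N3=(alive,v0) | N1.N0=(alive,v0) N1.N1=(alive,v0) N1.N2=(suspect,v1) N1.N3=(alive,v0)
Op 3: N0 marks N2=dead -> (dead,v1)
Op 4: N1 marks N2=suspect -> (suspect,v2)
Op 5: N1 marks N2=suspect -> (suspect,v3)
Op 6: N2 marks N3=dead -> (dead,v1)
Op 7: N3 marks N1=dead -> (dead,v1)
Op 8: gossip N0<->N3 -> N0.N0=(alive,v0) N0.N1=(dead,v1) N0.N2=(dead,v1) N0.N3=(alive,v0) | N3.N0=(alive,v0) N3.N1=(dead,v1) N3.N2=(suspect,v1) N3.N3=(alive,v0)

Answer: N0=alive,0 N1=alive,0 N2=suspect,3 N3=alive,0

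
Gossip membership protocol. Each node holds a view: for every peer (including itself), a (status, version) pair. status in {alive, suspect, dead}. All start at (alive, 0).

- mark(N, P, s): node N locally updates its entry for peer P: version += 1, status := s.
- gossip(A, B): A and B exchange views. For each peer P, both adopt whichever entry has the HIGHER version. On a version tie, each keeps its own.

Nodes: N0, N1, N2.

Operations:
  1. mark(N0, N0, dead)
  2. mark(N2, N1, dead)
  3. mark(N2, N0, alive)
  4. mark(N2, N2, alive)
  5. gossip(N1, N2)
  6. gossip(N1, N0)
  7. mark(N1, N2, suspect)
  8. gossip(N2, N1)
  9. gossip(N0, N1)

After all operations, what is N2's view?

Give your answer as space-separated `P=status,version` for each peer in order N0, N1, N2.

Answer: N0=alive,1 N1=dead,1 N2=suspect,2

Derivation:
Op 1: N0 marks N0=dead -> (dead,v1)
Op 2: N2 marks N1=dead -> (dead,v1)
Op 3: N2 marks N0=alive -> (alive,v1)
Op 4: N2 marks N2=alive -> (alive,v1)
Op 5: gossip N1<->N2 -> N1.N0=(alive,v1) N1.N1=(dead,v1) N1.N2=(alive,v1) | N2.N0=(alive,v1) N2.N1=(dead,v1) N2.N2=(alive,v1)
Op 6: gossip N1<->N0 -> N1.N0=(alive,v1) N1.N1=(dead,v1) N1.N2=(alive,v1) | N0.N0=(dead,v1) N0.N1=(dead,v1) N0.N2=(alive,v1)
Op 7: N1 marks N2=suspect -> (suspect,v2)
Op 8: gossip N2<->N1 -> N2.N0=(alive,v1) N2.N1=(dead,v1) N2.N2=(suspect,v2) | N1.N0=(alive,v1) N1.N1=(dead,v1) N1.N2=(suspect,v2)
Op 9: gossip N0<->N1 -> N0.N0=(dead,v1) N0.N1=(dead,v1) N0.N2=(suspect,v2) | N1.N0=(alive,v1) N1.N1=(dead,v1) N1.N2=(suspect,v2)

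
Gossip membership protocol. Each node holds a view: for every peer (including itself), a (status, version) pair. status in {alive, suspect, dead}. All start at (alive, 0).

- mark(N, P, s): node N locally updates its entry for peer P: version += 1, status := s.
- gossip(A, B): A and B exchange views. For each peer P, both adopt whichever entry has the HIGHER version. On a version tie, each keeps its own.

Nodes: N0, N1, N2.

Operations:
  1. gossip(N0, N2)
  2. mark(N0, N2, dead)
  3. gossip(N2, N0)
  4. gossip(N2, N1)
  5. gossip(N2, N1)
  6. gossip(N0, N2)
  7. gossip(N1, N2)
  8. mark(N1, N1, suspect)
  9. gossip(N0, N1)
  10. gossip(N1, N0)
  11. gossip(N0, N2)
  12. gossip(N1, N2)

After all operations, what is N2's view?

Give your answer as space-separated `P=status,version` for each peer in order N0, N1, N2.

Answer: N0=alive,0 N1=suspect,1 N2=dead,1

Derivation:
Op 1: gossip N0<->N2 -> N0.N0=(alive,v0) N0.N1=(alive,v0) N0.N2=(alive,v0) | N2.N0=(alive,v0) N2.N1=(alive,v0) N2.N2=(alive,v0)
Op 2: N0 marks N2=dead -> (dead,v1)
Op 3: gossip N2<->N0 -> N2.N0=(alive,v0) N2.N1=(alive,v0) N2.N2=(dead,v1) | N0.N0=(alive,v0) N0.N1=(alive,v0) N0.N2=(dead,v1)
Op 4: gossip N2<->N1 -> N2.N0=(alive,v0) N2.N1=(alive,v0) N2.N2=(dead,v1) | N1.N0=(alive,v0) N1.N1=(alive,v0) N1.N2=(dead,v1)
Op 5: gossip N2<->N1 -> N2.N0=(alive,v0) N2.N1=(alive,v0) N2.N2=(dead,v1) | N1.N0=(alive,v0) N1.N1=(alive,v0) N1.N2=(dead,v1)
Op 6: gossip N0<->N2 -> N0.N0=(alive,v0) N0.N1=(alive,v0) N0.N2=(dead,v1) | N2.N0=(alive,v0) N2.N1=(alive,v0) N2.N2=(dead,v1)
Op 7: gossip N1<->N2 -> N1.N0=(alive,v0) N1.N1=(alive,v0) N1.N2=(dead,v1) | N2.N0=(alive,v0) N2.N1=(alive,v0) N2.N2=(dead,v1)
Op 8: N1 marks N1=suspect -> (suspect,v1)
Op 9: gossip N0<->N1 -> N0.N0=(alive,v0) N0.N1=(suspect,v1) N0.N2=(dead,v1) | N1.N0=(alive,v0) N1.N1=(suspect,v1) N1.N2=(dead,v1)
Op 10: gossip N1<->N0 -> N1.N0=(alive,v0) N1.N1=(suspect,v1) N1.N2=(dead,v1) | N0.N0=(alive,v0) N0.N1=(suspect,v1) N0.N2=(dead,v1)
Op 11: gossip N0<->N2 -> N0.N0=(alive,v0) N0.N1=(suspect,v1) N0.N2=(dead,v1) | N2.N0=(alive,v0) N2.N1=(suspect,v1) N2.N2=(dead,v1)
Op 12: gossip N1<->N2 -> N1.N0=(alive,v0) N1.N1=(suspect,v1) N1.N2=(dead,v1) | N2.N0=(alive,v0) N2.N1=(suspect,v1) N2.N2=(dead,v1)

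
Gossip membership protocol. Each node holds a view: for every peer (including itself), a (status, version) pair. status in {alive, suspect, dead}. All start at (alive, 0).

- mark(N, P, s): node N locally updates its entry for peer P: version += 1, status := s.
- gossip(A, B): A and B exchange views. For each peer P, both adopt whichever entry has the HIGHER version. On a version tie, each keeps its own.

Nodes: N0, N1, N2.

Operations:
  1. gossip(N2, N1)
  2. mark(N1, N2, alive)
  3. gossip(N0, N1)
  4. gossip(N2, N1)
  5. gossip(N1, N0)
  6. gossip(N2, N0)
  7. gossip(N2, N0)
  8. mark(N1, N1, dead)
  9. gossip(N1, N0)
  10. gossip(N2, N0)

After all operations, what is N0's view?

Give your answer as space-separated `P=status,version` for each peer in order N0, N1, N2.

Answer: N0=alive,0 N1=dead,1 N2=alive,1

Derivation:
Op 1: gossip N2<->N1 -> N2.N0=(alive,v0) N2.N1=(alive,v0) N2.N2=(alive,v0) | N1.N0=(alive,v0) N1.N1=(alive,v0) N1.N2=(alive,v0)
Op 2: N1 marks N2=alive -> (alive,v1)
Op 3: gossip N0<->N1 -> N0.N0=(alive,v0) N0.N1=(alive,v0) N0.N2=(alive,v1) | N1.N0=(alive,v0) N1.N1=(alive,v0) N1.N2=(alive,v1)
Op 4: gossip N2<->N1 -> N2.N0=(alive,v0) N2.N1=(alive,v0) N2.N2=(alive,v1) | N1.N0=(alive,v0) N1.N1=(alive,v0) N1.N2=(alive,v1)
Op 5: gossip N1<->N0 -> N1.N0=(alive,v0) N1.N1=(alive,v0) N1.N2=(alive,v1) | N0.N0=(alive,v0) N0.N1=(alive,v0) N0.N2=(alive,v1)
Op 6: gossip N2<->N0 -> N2.N0=(alive,v0) N2.N1=(alive,v0) N2.N2=(alive,v1) | N0.N0=(alive,v0) N0.N1=(alive,v0) N0.N2=(alive,v1)
Op 7: gossip N2<->N0 -> N2.N0=(alive,v0) N2.N1=(alive,v0) N2.N2=(alive,v1) | N0.N0=(alive,v0) N0.N1=(alive,v0) N0.N2=(alive,v1)
Op 8: N1 marks N1=dead -> (dead,v1)
Op 9: gossip N1<->N0 -> N1.N0=(alive,v0) N1.N1=(dead,v1) N1.N2=(alive,v1) | N0.N0=(alive,v0) N0.N1=(dead,v1) N0.N2=(alive,v1)
Op 10: gossip N2<->N0 -> N2.N0=(alive,v0) N2.N1=(dead,v1) N2.N2=(alive,v1) | N0.N0=(alive,v0) N0.N1=(dead,v1) N0.N2=(alive,v1)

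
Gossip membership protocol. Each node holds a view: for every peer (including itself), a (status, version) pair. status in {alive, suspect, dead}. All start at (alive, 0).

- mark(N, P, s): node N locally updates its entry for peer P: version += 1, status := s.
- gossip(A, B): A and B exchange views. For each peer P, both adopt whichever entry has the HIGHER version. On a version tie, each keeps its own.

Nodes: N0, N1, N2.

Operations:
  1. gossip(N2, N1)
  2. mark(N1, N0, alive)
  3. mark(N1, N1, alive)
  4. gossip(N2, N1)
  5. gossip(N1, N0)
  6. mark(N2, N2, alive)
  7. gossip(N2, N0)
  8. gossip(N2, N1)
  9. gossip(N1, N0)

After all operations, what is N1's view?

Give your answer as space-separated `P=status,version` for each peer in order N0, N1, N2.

Answer: N0=alive,1 N1=alive,1 N2=alive,1

Derivation:
Op 1: gossip N2<->N1 -> N2.N0=(alive,v0) N2.N1=(alive,v0) N2.N2=(alive,v0) | N1.N0=(alive,v0) N1.N1=(alive,v0) N1.N2=(alive,v0)
Op 2: N1 marks N0=alive -> (alive,v1)
Op 3: N1 marks N1=alive -> (alive,v1)
Op 4: gossip N2<->N1 -> N2.N0=(alive,v1) N2.N1=(alive,v1) N2.N2=(alive,v0) | N1.N0=(alive,v1) N1.N1=(alive,v1) N1.N2=(alive,v0)
Op 5: gossip N1<->N0 -> N1.N0=(alive,v1) N1.N1=(alive,v1) N1.N2=(alive,v0) | N0.N0=(alive,v1) N0.N1=(alive,v1) N0.N2=(alive,v0)
Op 6: N2 marks N2=alive -> (alive,v1)
Op 7: gossip N2<->N0 -> N2.N0=(alive,v1) N2.N1=(alive,v1) N2.N2=(alive,v1) | N0.N0=(alive,v1) N0.N1=(alive,v1) N0.N2=(alive,v1)
Op 8: gossip N2<->N1 -> N2.N0=(alive,v1) N2.N1=(alive,v1) N2.N2=(alive,v1) | N1.N0=(alive,v1) N1.N1=(alive,v1) N1.N2=(alive,v1)
Op 9: gossip N1<->N0 -> N1.N0=(alive,v1) N1.N1=(alive,v1) N1.N2=(alive,v1) | N0.N0=(alive,v1) N0.N1=(alive,v1) N0.N2=(alive,v1)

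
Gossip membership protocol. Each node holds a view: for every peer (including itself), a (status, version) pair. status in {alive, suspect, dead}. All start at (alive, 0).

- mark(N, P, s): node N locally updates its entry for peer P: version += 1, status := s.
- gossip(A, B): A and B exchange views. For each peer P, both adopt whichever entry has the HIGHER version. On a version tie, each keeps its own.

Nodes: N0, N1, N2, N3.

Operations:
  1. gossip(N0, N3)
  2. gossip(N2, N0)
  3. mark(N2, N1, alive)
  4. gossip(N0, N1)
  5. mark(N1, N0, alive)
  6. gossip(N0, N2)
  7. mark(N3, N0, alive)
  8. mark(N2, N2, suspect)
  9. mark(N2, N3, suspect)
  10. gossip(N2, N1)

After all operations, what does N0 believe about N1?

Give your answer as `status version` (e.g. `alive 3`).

Answer: alive 1

Derivation:
Op 1: gossip N0<->N3 -> N0.N0=(alive,v0) N0.N1=(alive,v0) N0.N2=(alive,v0) N0.N3=(alive,v0) | N3.N0=(alive,v0) N3.N1=(alive,v0) N3.N2=(alive,v0) N3.N3=(alive,v0)
Op 2: gossip N2<->N0 -> N2.N0=(alive,v0) N2.N1=(alive,v0) N2.N2=(alive,v0) N2.N3=(alive,v0) | N0.N0=(alive,v0) N0.N1=(alive,v0) N0.N2=(alive,v0) N0.N3=(alive,v0)
Op 3: N2 marks N1=alive -> (alive,v1)
Op 4: gossip N0<->N1 -> N0.N0=(alive,v0) N0.N1=(alive,v0) N0.N2=(alive,v0) N0.N3=(alive,v0) | N1.N0=(alive,v0) N1.N1=(alive,v0) N1.N2=(alive,v0) N1.N3=(alive,v0)
Op 5: N1 marks N0=alive -> (alive,v1)
Op 6: gossip N0<->N2 -> N0.N0=(alive,v0) N0.N1=(alive,v1) N0.N2=(alive,v0) N0.N3=(alive,v0) | N2.N0=(alive,v0) N2.N1=(alive,v1) N2.N2=(alive,v0) N2.N3=(alive,v0)
Op 7: N3 marks N0=alive -> (alive,v1)
Op 8: N2 marks N2=suspect -> (suspect,v1)
Op 9: N2 marks N3=suspect -> (suspect,v1)
Op 10: gossip N2<->N1 -> N2.N0=(alive,v1) N2.N1=(alive,v1) N2.N2=(suspect,v1) N2.N3=(suspect,v1) | N1.N0=(alive,v1) N1.N1=(alive,v1) N1.N2=(suspect,v1) N1.N3=(suspect,v1)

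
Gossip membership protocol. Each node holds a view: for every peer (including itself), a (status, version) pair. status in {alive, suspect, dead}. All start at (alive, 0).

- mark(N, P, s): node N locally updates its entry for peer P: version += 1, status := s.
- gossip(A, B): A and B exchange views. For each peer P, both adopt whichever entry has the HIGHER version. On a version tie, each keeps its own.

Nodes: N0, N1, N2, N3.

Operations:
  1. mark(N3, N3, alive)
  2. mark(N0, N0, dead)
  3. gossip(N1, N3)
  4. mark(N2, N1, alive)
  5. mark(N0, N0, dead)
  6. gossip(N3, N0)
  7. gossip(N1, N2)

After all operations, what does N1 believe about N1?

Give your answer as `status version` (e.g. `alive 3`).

Op 1: N3 marks N3=alive -> (alive,v1)
Op 2: N0 marks N0=dead -> (dead,v1)
Op 3: gossip N1<->N3 -> N1.N0=(alive,v0) N1.N1=(alive,v0) N1.N2=(alive,v0) N1.N3=(alive,v1) | N3.N0=(alive,v0) N3.N1=(alive,v0) N3.N2=(alive,v0) N3.N3=(alive,v1)
Op 4: N2 marks N1=alive -> (alive,v1)
Op 5: N0 marks N0=dead -> (dead,v2)
Op 6: gossip N3<->N0 -> N3.N0=(dead,v2) N3.N1=(alive,v0) N3.N2=(alive,v0) N3.N3=(alive,v1) | N0.N0=(dead,v2) N0.N1=(alive,v0) N0.N2=(alive,v0) N0.N3=(alive,v1)
Op 7: gossip N1<->N2 -> N1.N0=(alive,v0) N1.N1=(alive,v1) N1.N2=(alive,v0) N1.N3=(alive,v1) | N2.N0=(alive,v0) N2.N1=(alive,v1) N2.N2=(alive,v0) N2.N3=(alive,v1)

Answer: alive 1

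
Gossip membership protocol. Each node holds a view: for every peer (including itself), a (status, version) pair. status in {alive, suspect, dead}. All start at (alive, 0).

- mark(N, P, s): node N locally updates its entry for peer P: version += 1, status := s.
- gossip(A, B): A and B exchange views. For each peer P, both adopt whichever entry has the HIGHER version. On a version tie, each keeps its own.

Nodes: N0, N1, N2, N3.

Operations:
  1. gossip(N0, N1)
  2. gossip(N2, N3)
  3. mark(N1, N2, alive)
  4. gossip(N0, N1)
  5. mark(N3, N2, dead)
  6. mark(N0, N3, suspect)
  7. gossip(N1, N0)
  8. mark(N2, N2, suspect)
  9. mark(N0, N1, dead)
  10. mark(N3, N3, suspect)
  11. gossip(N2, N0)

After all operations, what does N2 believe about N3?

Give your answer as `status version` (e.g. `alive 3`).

Op 1: gossip N0<->N1 -> N0.N0=(alive,v0) N0.N1=(alive,v0) N0.N2=(alive,v0) N0.N3=(alive,v0) | N1.N0=(alive,v0) N1.N1=(alive,v0) N1.N2=(alive,v0) N1.N3=(alive,v0)
Op 2: gossip N2<->N3 -> N2.N0=(alive,v0) N2.N1=(alive,v0) N2.N2=(alive,v0) N2.N3=(alive,v0) | N3.N0=(alive,v0) N3.N1=(alive,v0) N3.N2=(alive,v0) N3.N3=(alive,v0)
Op 3: N1 marks N2=alive -> (alive,v1)
Op 4: gossip N0<->N1 -> N0.N0=(alive,v0) N0.N1=(alive,v0) N0.N2=(alive,v1) N0.N3=(alive,v0) | N1.N0=(alive,v0) N1.N1=(alive,v0) N1.N2=(alive,v1) N1.N3=(alive,v0)
Op 5: N3 marks N2=dead -> (dead,v1)
Op 6: N0 marks N3=suspect -> (suspect,v1)
Op 7: gossip N1<->N0 -> N1.N0=(alive,v0) N1.N1=(alive,v0) N1.N2=(alive,v1) N1.N3=(suspect,v1) | N0.N0=(alive,v0) N0.N1=(alive,v0) N0.N2=(alive,v1) N0.N3=(suspect,v1)
Op 8: N2 marks N2=suspect -> (suspect,v1)
Op 9: N0 marks N1=dead -> (dead,v1)
Op 10: N3 marks N3=suspect -> (suspect,v1)
Op 11: gossip N2<->N0 -> N2.N0=(alive,v0) N2.N1=(dead,v1) N2.N2=(suspect,v1) N2.N3=(suspect,v1) | N0.N0=(alive,v0) N0.N1=(dead,v1) N0.N2=(alive,v1) N0.N3=(suspect,v1)

Answer: suspect 1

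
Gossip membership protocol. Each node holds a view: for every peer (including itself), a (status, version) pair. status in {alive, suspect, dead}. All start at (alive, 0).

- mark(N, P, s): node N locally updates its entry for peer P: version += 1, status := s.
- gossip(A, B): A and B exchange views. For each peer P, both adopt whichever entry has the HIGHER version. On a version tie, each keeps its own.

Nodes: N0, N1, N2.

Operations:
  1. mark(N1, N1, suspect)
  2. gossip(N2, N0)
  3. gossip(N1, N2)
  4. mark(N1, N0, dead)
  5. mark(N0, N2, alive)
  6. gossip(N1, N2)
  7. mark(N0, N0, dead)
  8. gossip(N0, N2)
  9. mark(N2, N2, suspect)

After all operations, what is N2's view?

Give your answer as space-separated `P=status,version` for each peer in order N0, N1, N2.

Answer: N0=dead,1 N1=suspect,1 N2=suspect,2

Derivation:
Op 1: N1 marks N1=suspect -> (suspect,v1)
Op 2: gossip N2<->N0 -> N2.N0=(alive,v0) N2.N1=(alive,v0) N2.N2=(alive,v0) | N0.N0=(alive,v0) N0.N1=(alive,v0) N0.N2=(alive,v0)
Op 3: gossip N1<->N2 -> N1.N0=(alive,v0) N1.N1=(suspect,v1) N1.N2=(alive,v0) | N2.N0=(alive,v0) N2.N1=(suspect,v1) N2.N2=(alive,v0)
Op 4: N1 marks N0=dead -> (dead,v1)
Op 5: N0 marks N2=alive -> (alive,v1)
Op 6: gossip N1<->N2 -> N1.N0=(dead,v1) N1.N1=(suspect,v1) N1.N2=(alive,v0) | N2.N0=(dead,v1) N2.N1=(suspect,v1) N2.N2=(alive,v0)
Op 7: N0 marks N0=dead -> (dead,v1)
Op 8: gossip N0<->N2 -> N0.N0=(dead,v1) N0.N1=(suspect,v1) N0.N2=(alive,v1) | N2.N0=(dead,v1) N2.N1=(suspect,v1) N2.N2=(alive,v1)
Op 9: N2 marks N2=suspect -> (suspect,v2)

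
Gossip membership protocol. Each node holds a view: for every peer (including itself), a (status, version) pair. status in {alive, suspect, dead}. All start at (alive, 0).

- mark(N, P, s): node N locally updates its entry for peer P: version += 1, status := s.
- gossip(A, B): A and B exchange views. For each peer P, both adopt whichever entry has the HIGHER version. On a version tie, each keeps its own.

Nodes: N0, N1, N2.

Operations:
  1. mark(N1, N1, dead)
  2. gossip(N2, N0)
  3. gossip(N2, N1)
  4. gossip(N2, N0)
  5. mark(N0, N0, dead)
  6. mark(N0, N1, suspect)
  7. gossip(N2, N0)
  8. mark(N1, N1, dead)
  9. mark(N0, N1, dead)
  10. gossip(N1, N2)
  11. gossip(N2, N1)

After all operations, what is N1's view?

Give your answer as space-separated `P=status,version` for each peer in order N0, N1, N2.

Op 1: N1 marks N1=dead -> (dead,v1)
Op 2: gossip N2<->N0 -> N2.N0=(alive,v0) N2.N1=(alive,v0) N2.N2=(alive,v0) | N0.N0=(alive,v0) N0.N1=(alive,v0) N0.N2=(alive,v0)
Op 3: gossip N2<->N1 -> N2.N0=(alive,v0) N2.N1=(dead,v1) N2.N2=(alive,v0) | N1.N0=(alive,v0) N1.N1=(dead,v1) N1.N2=(alive,v0)
Op 4: gossip N2<->N0 -> N2.N0=(alive,v0) N2.N1=(dead,v1) N2.N2=(alive,v0) | N0.N0=(alive,v0) N0.N1=(dead,v1) N0.N2=(alive,v0)
Op 5: N0 marks N0=dead -> (dead,v1)
Op 6: N0 marks N1=suspect -> (suspect,v2)
Op 7: gossip N2<->N0 -> N2.N0=(dead,v1) N2.N1=(suspect,v2) N2.N2=(alive,v0) | N0.N0=(dead,v1) N0.N1=(suspect,v2) N0.N2=(alive,v0)
Op 8: N1 marks N1=dead -> (dead,v2)
Op 9: N0 marks N1=dead -> (dead,v3)
Op 10: gossip N1<->N2 -> N1.N0=(dead,v1) N1.N1=(dead,v2) N1.N2=(alive,v0) | N2.N0=(dead,v1) N2.N1=(suspect,v2) N2.N2=(alive,v0)
Op 11: gossip N2<->N1 -> N2.N0=(dead,v1) N2.N1=(suspect,v2) N2.N2=(alive,v0) | N1.N0=(dead,v1) N1.N1=(dead,v2) N1.N2=(alive,v0)

Answer: N0=dead,1 N1=dead,2 N2=alive,0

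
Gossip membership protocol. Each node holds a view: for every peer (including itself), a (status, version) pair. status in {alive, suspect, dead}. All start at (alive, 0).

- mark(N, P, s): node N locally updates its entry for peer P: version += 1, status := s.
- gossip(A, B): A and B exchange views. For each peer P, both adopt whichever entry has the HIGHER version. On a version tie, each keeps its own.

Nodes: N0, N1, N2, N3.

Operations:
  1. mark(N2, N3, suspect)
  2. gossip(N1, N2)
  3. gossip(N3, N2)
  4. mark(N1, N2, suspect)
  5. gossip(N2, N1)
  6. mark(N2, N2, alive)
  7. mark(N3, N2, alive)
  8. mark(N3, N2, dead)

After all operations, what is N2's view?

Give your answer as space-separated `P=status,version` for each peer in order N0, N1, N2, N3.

Op 1: N2 marks N3=suspect -> (suspect,v1)
Op 2: gossip N1<->N2 -> N1.N0=(alive,v0) N1.N1=(alive,v0) N1.N2=(alive,v0) N1.N3=(suspect,v1) | N2.N0=(alive,v0) N2.N1=(alive,v0) N2.N2=(alive,v0) N2.N3=(suspect,v1)
Op 3: gossip N3<->N2 -> N3.N0=(alive,v0) N3.N1=(alive,v0) N3.N2=(alive,v0) N3.N3=(suspect,v1) | N2.N0=(alive,v0) N2.N1=(alive,v0) N2.N2=(alive,v0) N2.N3=(suspect,v1)
Op 4: N1 marks N2=suspect -> (suspect,v1)
Op 5: gossip N2<->N1 -> N2.N0=(alive,v0) N2.N1=(alive,v0) N2.N2=(suspect,v1) N2.N3=(suspect,v1) | N1.N0=(alive,v0) N1.N1=(alive,v0) N1.N2=(suspect,v1) N1.N3=(suspect,v1)
Op 6: N2 marks N2=alive -> (alive,v2)
Op 7: N3 marks N2=alive -> (alive,v1)
Op 8: N3 marks N2=dead -> (dead,v2)

Answer: N0=alive,0 N1=alive,0 N2=alive,2 N3=suspect,1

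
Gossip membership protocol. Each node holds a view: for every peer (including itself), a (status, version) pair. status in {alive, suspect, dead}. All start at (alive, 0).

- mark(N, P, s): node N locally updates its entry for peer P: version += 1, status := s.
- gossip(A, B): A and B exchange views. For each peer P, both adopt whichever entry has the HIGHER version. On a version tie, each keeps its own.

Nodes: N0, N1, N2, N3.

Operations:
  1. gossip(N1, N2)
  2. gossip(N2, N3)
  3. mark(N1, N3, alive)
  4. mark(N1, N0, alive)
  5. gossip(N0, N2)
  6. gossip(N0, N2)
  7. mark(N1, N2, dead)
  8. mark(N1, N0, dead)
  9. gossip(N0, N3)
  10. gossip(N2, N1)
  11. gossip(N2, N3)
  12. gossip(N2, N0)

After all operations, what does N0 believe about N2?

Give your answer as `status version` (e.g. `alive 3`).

Answer: dead 1

Derivation:
Op 1: gossip N1<->N2 -> N1.N0=(alive,v0) N1.N1=(alive,v0) N1.N2=(alive,v0) N1.N3=(alive,v0) | N2.N0=(alive,v0) N2.N1=(alive,v0) N2.N2=(alive,v0) N2.N3=(alive,v0)
Op 2: gossip N2<->N3 -> N2.N0=(alive,v0) N2.N1=(alive,v0) N2.N2=(alive,v0) N2.N3=(alive,v0) | N3.N0=(alive,v0) N3.N1=(alive,v0) N3.N2=(alive,v0) N3.N3=(alive,v0)
Op 3: N1 marks N3=alive -> (alive,v1)
Op 4: N1 marks N0=alive -> (alive,v1)
Op 5: gossip N0<->N2 -> N0.N0=(alive,v0) N0.N1=(alive,v0) N0.N2=(alive,v0) N0.N3=(alive,v0) | N2.N0=(alive,v0) N2.N1=(alive,v0) N2.N2=(alive,v0) N2.N3=(alive,v0)
Op 6: gossip N0<->N2 -> N0.N0=(alive,v0) N0.N1=(alive,v0) N0.N2=(alive,v0) N0.N3=(alive,v0) | N2.N0=(alive,v0) N2.N1=(alive,v0) N2.N2=(alive,v0) N2.N3=(alive,v0)
Op 7: N1 marks N2=dead -> (dead,v1)
Op 8: N1 marks N0=dead -> (dead,v2)
Op 9: gossip N0<->N3 -> N0.N0=(alive,v0) N0.N1=(alive,v0) N0.N2=(alive,v0) N0.N3=(alive,v0) | N3.N0=(alive,v0) N3.N1=(alive,v0) N3.N2=(alive,v0) N3.N3=(alive,v0)
Op 10: gossip N2<->N1 -> N2.N0=(dead,v2) N2.N1=(alive,v0) N2.N2=(dead,v1) N2.N3=(alive,v1) | N1.N0=(dead,v2) N1.N1=(alive,v0) N1.N2=(dead,v1) N1.N3=(alive,v1)
Op 11: gossip N2<->N3 -> N2.N0=(dead,v2) N2.N1=(alive,v0) N2.N2=(dead,v1) N2.N3=(alive,v1) | N3.N0=(dead,v2) N3.N1=(alive,v0) N3.N2=(dead,v1) N3.N3=(alive,v1)
Op 12: gossip N2<->N0 -> N2.N0=(dead,v2) N2.N1=(alive,v0) N2.N2=(dead,v1) N2.N3=(alive,v1) | N0.N0=(dead,v2) N0.N1=(alive,v0) N0.N2=(dead,v1) N0.N3=(alive,v1)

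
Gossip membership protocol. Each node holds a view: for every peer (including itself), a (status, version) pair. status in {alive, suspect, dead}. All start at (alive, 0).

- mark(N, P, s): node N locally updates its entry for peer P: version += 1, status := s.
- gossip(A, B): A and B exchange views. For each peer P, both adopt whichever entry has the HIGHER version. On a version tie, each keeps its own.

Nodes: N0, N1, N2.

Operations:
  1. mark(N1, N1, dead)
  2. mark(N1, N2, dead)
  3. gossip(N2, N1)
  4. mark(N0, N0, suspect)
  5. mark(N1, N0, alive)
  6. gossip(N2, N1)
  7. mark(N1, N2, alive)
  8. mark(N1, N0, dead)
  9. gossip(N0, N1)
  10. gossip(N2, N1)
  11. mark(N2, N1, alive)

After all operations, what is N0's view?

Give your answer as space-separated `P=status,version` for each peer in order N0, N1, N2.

Answer: N0=dead,2 N1=dead,1 N2=alive,2

Derivation:
Op 1: N1 marks N1=dead -> (dead,v1)
Op 2: N1 marks N2=dead -> (dead,v1)
Op 3: gossip N2<->N1 -> N2.N0=(alive,v0) N2.N1=(dead,v1) N2.N2=(dead,v1) | N1.N0=(alive,v0) N1.N1=(dead,v1) N1.N2=(dead,v1)
Op 4: N0 marks N0=suspect -> (suspect,v1)
Op 5: N1 marks N0=alive -> (alive,v1)
Op 6: gossip N2<->N1 -> N2.N0=(alive,v1) N2.N1=(dead,v1) N2.N2=(dead,v1) | N1.N0=(alive,v1) N1.N1=(dead,v1) N1.N2=(dead,v1)
Op 7: N1 marks N2=alive -> (alive,v2)
Op 8: N1 marks N0=dead -> (dead,v2)
Op 9: gossip N0<->N1 -> N0.N0=(dead,v2) N0.N1=(dead,v1) N0.N2=(alive,v2) | N1.N0=(dead,v2) N1.N1=(dead,v1) N1.N2=(alive,v2)
Op 10: gossip N2<->N1 -> N2.N0=(dead,v2) N2.N1=(dead,v1) N2.N2=(alive,v2) | N1.N0=(dead,v2) N1.N1=(dead,v1) N1.N2=(alive,v2)
Op 11: N2 marks N1=alive -> (alive,v2)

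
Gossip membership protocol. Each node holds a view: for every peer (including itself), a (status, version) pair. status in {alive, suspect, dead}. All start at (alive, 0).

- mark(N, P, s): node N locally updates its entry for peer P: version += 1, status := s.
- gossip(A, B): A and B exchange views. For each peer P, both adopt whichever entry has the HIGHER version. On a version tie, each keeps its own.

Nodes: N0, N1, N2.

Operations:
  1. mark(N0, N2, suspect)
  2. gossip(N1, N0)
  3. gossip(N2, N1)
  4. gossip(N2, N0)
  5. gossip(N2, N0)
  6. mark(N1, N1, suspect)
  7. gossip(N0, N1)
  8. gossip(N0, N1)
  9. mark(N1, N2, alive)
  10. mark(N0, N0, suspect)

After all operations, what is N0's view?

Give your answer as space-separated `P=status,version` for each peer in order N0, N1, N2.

Answer: N0=suspect,1 N1=suspect,1 N2=suspect,1

Derivation:
Op 1: N0 marks N2=suspect -> (suspect,v1)
Op 2: gossip N1<->N0 -> N1.N0=(alive,v0) N1.N1=(alive,v0) N1.N2=(suspect,v1) | N0.N0=(alive,v0) N0.N1=(alive,v0) N0.N2=(suspect,v1)
Op 3: gossip N2<->N1 -> N2.N0=(alive,v0) N2.N1=(alive,v0) N2.N2=(suspect,v1) | N1.N0=(alive,v0) N1.N1=(alive,v0) N1.N2=(suspect,v1)
Op 4: gossip N2<->N0 -> N2.N0=(alive,v0) N2.N1=(alive,v0) N2.N2=(suspect,v1) | N0.N0=(alive,v0) N0.N1=(alive,v0) N0.N2=(suspect,v1)
Op 5: gossip N2<->N0 -> N2.N0=(alive,v0) N2.N1=(alive,v0) N2.N2=(suspect,v1) | N0.N0=(alive,v0) N0.N1=(alive,v0) N0.N2=(suspect,v1)
Op 6: N1 marks N1=suspect -> (suspect,v1)
Op 7: gossip N0<->N1 -> N0.N0=(alive,v0) N0.N1=(suspect,v1) N0.N2=(suspect,v1) | N1.N0=(alive,v0) N1.N1=(suspect,v1) N1.N2=(suspect,v1)
Op 8: gossip N0<->N1 -> N0.N0=(alive,v0) N0.N1=(suspect,v1) N0.N2=(suspect,v1) | N1.N0=(alive,v0) N1.N1=(suspect,v1) N1.N2=(suspect,v1)
Op 9: N1 marks N2=alive -> (alive,v2)
Op 10: N0 marks N0=suspect -> (suspect,v1)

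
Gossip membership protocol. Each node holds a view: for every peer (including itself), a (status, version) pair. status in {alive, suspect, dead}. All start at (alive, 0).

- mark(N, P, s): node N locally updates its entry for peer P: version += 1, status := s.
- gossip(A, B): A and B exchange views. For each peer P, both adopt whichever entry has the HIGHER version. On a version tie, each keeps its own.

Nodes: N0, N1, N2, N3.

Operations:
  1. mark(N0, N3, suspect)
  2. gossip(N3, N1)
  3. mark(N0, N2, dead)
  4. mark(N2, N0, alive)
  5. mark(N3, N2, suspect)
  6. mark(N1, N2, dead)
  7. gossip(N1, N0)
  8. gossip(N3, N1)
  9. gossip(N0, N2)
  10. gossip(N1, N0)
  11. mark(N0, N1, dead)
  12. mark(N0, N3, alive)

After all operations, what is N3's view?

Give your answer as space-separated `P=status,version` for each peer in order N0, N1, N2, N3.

Op 1: N0 marks N3=suspect -> (suspect,v1)
Op 2: gossip N3<->N1 -> N3.N0=(alive,v0) N3.N1=(alive,v0) N3.N2=(alive,v0) N3.N3=(alive,v0) | N1.N0=(alive,v0) N1.N1=(alive,v0) N1.N2=(alive,v0) N1.N3=(alive,v0)
Op 3: N0 marks N2=dead -> (dead,v1)
Op 4: N2 marks N0=alive -> (alive,v1)
Op 5: N3 marks N2=suspect -> (suspect,v1)
Op 6: N1 marks N2=dead -> (dead,v1)
Op 7: gossip N1<->N0 -> N1.N0=(alive,v0) N1.N1=(alive,v0) N1.N2=(dead,v1) N1.N3=(suspect,v1) | N0.N0=(alive,v0) N0.N1=(alive,v0) N0.N2=(dead,v1) N0.N3=(suspect,v1)
Op 8: gossip N3<->N1 -> N3.N0=(alive,v0) N3.N1=(alive,v0) N3.N2=(suspect,v1) N3.N3=(suspect,v1) | N1.N0=(alive,v0) N1.N1=(alive,v0) N1.N2=(dead,v1) N1.N3=(suspect,v1)
Op 9: gossip N0<->N2 -> N0.N0=(alive,v1) N0.N1=(alive,v0) N0.N2=(dead,v1) N0.N3=(suspect,v1) | N2.N0=(alive,v1) N2.N1=(alive,v0) N2.N2=(dead,v1) N2.N3=(suspect,v1)
Op 10: gossip N1<->N0 -> N1.N0=(alive,v1) N1.N1=(alive,v0) N1.N2=(dead,v1) N1.N3=(suspect,v1) | N0.N0=(alive,v1) N0.N1=(alive,v0) N0.N2=(dead,v1) N0.N3=(suspect,v1)
Op 11: N0 marks N1=dead -> (dead,v1)
Op 12: N0 marks N3=alive -> (alive,v2)

Answer: N0=alive,0 N1=alive,0 N2=suspect,1 N3=suspect,1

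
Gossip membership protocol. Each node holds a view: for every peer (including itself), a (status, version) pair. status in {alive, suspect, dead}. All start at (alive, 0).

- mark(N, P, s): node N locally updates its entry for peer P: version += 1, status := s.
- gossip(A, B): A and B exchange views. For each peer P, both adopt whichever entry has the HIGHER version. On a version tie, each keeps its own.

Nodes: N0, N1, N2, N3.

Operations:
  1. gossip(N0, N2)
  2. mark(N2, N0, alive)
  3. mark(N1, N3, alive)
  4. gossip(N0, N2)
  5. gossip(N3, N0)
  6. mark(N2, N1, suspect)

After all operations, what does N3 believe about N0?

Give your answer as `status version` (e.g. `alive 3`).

Answer: alive 1

Derivation:
Op 1: gossip N0<->N2 -> N0.N0=(alive,v0) N0.N1=(alive,v0) N0.N2=(alive,v0) N0.N3=(alive,v0) | N2.N0=(alive,v0) N2.N1=(alive,v0) N2.N2=(alive,v0) N2.N3=(alive,v0)
Op 2: N2 marks N0=alive -> (alive,v1)
Op 3: N1 marks N3=alive -> (alive,v1)
Op 4: gossip N0<->N2 -> N0.N0=(alive,v1) N0.N1=(alive,v0) N0.N2=(alive,v0) N0.N3=(alive,v0) | N2.N0=(alive,v1) N2.N1=(alive,v0) N2.N2=(alive,v0) N2.N3=(alive,v0)
Op 5: gossip N3<->N0 -> N3.N0=(alive,v1) N3.N1=(alive,v0) N3.N2=(alive,v0) N3.N3=(alive,v0) | N0.N0=(alive,v1) N0.N1=(alive,v0) N0.N2=(alive,v0) N0.N3=(alive,v0)
Op 6: N2 marks N1=suspect -> (suspect,v1)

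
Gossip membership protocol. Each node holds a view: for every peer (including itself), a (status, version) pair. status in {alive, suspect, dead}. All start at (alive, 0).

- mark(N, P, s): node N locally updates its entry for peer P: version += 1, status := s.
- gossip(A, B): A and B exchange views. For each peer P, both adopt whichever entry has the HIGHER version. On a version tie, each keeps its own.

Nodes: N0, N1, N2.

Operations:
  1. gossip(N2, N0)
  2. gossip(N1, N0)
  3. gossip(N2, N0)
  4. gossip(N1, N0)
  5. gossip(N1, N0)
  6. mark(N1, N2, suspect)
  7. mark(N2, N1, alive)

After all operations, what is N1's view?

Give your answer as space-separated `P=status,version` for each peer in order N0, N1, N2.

Op 1: gossip N2<->N0 -> N2.N0=(alive,v0) N2.N1=(alive,v0) N2.N2=(alive,v0) | N0.N0=(alive,v0) N0.N1=(alive,v0) N0.N2=(alive,v0)
Op 2: gossip N1<->N0 -> N1.N0=(alive,v0) N1.N1=(alive,v0) N1.N2=(alive,v0) | N0.N0=(alive,v0) N0.N1=(alive,v0) N0.N2=(alive,v0)
Op 3: gossip N2<->N0 -> N2.N0=(alive,v0) N2.N1=(alive,v0) N2.N2=(alive,v0) | N0.N0=(alive,v0) N0.N1=(alive,v0) N0.N2=(alive,v0)
Op 4: gossip N1<->N0 -> N1.N0=(alive,v0) N1.N1=(alive,v0) N1.N2=(alive,v0) | N0.N0=(alive,v0) N0.N1=(alive,v0) N0.N2=(alive,v0)
Op 5: gossip N1<->N0 -> N1.N0=(alive,v0) N1.N1=(alive,v0) N1.N2=(alive,v0) | N0.N0=(alive,v0) N0.N1=(alive,v0) N0.N2=(alive,v0)
Op 6: N1 marks N2=suspect -> (suspect,v1)
Op 7: N2 marks N1=alive -> (alive,v1)

Answer: N0=alive,0 N1=alive,0 N2=suspect,1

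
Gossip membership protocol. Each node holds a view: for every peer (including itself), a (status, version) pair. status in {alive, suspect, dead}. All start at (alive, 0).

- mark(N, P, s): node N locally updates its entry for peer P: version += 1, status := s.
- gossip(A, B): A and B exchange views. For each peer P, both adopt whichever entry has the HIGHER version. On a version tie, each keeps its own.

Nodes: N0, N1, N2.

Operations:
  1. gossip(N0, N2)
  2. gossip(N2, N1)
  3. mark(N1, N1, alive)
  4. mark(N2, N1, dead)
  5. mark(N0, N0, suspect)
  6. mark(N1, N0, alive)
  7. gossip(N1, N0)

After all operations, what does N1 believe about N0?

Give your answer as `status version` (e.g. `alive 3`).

Op 1: gossip N0<->N2 -> N0.N0=(alive,v0) N0.N1=(alive,v0) N0.N2=(alive,v0) | N2.N0=(alive,v0) N2.N1=(alive,v0) N2.N2=(alive,v0)
Op 2: gossip N2<->N1 -> N2.N0=(alive,v0) N2.N1=(alive,v0) N2.N2=(alive,v0) | N1.N0=(alive,v0) N1.N1=(alive,v0) N1.N2=(alive,v0)
Op 3: N1 marks N1=alive -> (alive,v1)
Op 4: N2 marks N1=dead -> (dead,v1)
Op 5: N0 marks N0=suspect -> (suspect,v1)
Op 6: N1 marks N0=alive -> (alive,v1)
Op 7: gossip N1<->N0 -> N1.N0=(alive,v1) N1.N1=(alive,v1) N1.N2=(alive,v0) | N0.N0=(suspect,v1) N0.N1=(alive,v1) N0.N2=(alive,v0)

Answer: alive 1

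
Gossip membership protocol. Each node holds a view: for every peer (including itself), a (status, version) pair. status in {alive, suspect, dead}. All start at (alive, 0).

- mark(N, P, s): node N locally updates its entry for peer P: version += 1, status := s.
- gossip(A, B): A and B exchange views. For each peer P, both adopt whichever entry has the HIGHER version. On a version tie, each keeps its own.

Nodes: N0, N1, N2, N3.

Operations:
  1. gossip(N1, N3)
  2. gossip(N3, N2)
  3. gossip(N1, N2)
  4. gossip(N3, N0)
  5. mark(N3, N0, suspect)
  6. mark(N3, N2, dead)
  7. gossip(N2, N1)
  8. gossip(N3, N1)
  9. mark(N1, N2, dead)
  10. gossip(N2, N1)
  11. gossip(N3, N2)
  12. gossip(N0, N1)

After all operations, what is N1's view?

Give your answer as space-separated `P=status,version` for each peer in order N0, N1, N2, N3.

Op 1: gossip N1<->N3 -> N1.N0=(alive,v0) N1.N1=(alive,v0) N1.N2=(alive,v0) N1.N3=(alive,v0) | N3.N0=(alive,v0) N3.N1=(alive,v0) N3.N2=(alive,v0) N3.N3=(alive,v0)
Op 2: gossip N3<->N2 -> N3.N0=(alive,v0) N3.N1=(alive,v0) N3.N2=(alive,v0) N3.N3=(alive,v0) | N2.N0=(alive,v0) N2.N1=(alive,v0) N2.N2=(alive,v0) N2.N3=(alive,v0)
Op 3: gossip N1<->N2 -> N1.N0=(alive,v0) N1.N1=(alive,v0) N1.N2=(alive,v0) N1.N3=(alive,v0) | N2.N0=(alive,v0) N2.N1=(alive,v0) N2.N2=(alive,v0) N2.N3=(alive,v0)
Op 4: gossip N3<->N0 -> N3.N0=(alive,v0) N3.N1=(alive,v0) N3.N2=(alive,v0) N3.N3=(alive,v0) | N0.N0=(alive,v0) N0.N1=(alive,v0) N0.N2=(alive,v0) N0.N3=(alive,v0)
Op 5: N3 marks N0=suspect -> (suspect,v1)
Op 6: N3 marks N2=dead -> (dead,v1)
Op 7: gossip N2<->N1 -> N2.N0=(alive,v0) N2.N1=(alive,v0) N2.N2=(alive,v0) N2.N3=(alive,v0) | N1.N0=(alive,v0) N1.N1=(alive,v0) N1.N2=(alive,v0) N1.N3=(alive,v0)
Op 8: gossip N3<->N1 -> N3.N0=(suspect,v1) N3.N1=(alive,v0) N3.N2=(dead,v1) N3.N3=(alive,v0) | N1.N0=(suspect,v1) N1.N1=(alive,v0) N1.N2=(dead,v1) N1.N3=(alive,v0)
Op 9: N1 marks N2=dead -> (dead,v2)
Op 10: gossip N2<->N1 -> N2.N0=(suspect,v1) N2.N1=(alive,v0) N2.N2=(dead,v2) N2.N3=(alive,v0) | N1.N0=(suspect,v1) N1.N1=(alive,v0) N1.N2=(dead,v2) N1.N3=(alive,v0)
Op 11: gossip N3<->N2 -> N3.N0=(suspect,v1) N3.N1=(alive,v0) N3.N2=(dead,v2) N3.N3=(alive,v0) | N2.N0=(suspect,v1) N2.N1=(alive,v0) N2.N2=(dead,v2) N2.N3=(alive,v0)
Op 12: gossip N0<->N1 -> N0.N0=(suspect,v1) N0.N1=(alive,v0) N0.N2=(dead,v2) N0.N3=(alive,v0) | N1.N0=(suspect,v1) N1.N1=(alive,v0) N1.N2=(dead,v2) N1.N3=(alive,v0)

Answer: N0=suspect,1 N1=alive,0 N2=dead,2 N3=alive,0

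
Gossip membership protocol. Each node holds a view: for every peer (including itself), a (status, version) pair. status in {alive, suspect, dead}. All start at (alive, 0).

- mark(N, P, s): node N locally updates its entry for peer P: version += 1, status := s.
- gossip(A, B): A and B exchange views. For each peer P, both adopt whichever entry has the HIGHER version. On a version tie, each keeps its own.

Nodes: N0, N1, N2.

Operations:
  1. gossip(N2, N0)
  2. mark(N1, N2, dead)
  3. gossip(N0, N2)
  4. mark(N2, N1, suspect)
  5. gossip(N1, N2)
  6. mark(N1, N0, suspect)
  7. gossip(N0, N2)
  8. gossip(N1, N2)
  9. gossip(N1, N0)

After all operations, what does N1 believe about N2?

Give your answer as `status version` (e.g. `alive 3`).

Op 1: gossip N2<->N0 -> N2.N0=(alive,v0) N2.N1=(alive,v0) N2.N2=(alive,v0) | N0.N0=(alive,v0) N0.N1=(alive,v0) N0.N2=(alive,v0)
Op 2: N1 marks N2=dead -> (dead,v1)
Op 3: gossip N0<->N2 -> N0.N0=(alive,v0) N0.N1=(alive,v0) N0.N2=(alive,v0) | N2.N0=(alive,v0) N2.N1=(alive,v0) N2.N2=(alive,v0)
Op 4: N2 marks N1=suspect -> (suspect,v1)
Op 5: gossip N1<->N2 -> N1.N0=(alive,v0) N1.N1=(suspect,v1) N1.N2=(dead,v1) | N2.N0=(alive,v0) N2.N1=(suspect,v1) N2.N2=(dead,v1)
Op 6: N1 marks N0=suspect -> (suspect,v1)
Op 7: gossip N0<->N2 -> N0.N0=(alive,v0) N0.N1=(suspect,v1) N0.N2=(dead,v1) | N2.N0=(alive,v0) N2.N1=(suspect,v1) N2.N2=(dead,v1)
Op 8: gossip N1<->N2 -> N1.N0=(suspect,v1) N1.N1=(suspect,v1) N1.N2=(dead,v1) | N2.N0=(suspect,v1) N2.N1=(suspect,v1) N2.N2=(dead,v1)
Op 9: gossip N1<->N0 -> N1.N0=(suspect,v1) N1.N1=(suspect,v1) N1.N2=(dead,v1) | N0.N0=(suspect,v1) N0.N1=(suspect,v1) N0.N2=(dead,v1)

Answer: dead 1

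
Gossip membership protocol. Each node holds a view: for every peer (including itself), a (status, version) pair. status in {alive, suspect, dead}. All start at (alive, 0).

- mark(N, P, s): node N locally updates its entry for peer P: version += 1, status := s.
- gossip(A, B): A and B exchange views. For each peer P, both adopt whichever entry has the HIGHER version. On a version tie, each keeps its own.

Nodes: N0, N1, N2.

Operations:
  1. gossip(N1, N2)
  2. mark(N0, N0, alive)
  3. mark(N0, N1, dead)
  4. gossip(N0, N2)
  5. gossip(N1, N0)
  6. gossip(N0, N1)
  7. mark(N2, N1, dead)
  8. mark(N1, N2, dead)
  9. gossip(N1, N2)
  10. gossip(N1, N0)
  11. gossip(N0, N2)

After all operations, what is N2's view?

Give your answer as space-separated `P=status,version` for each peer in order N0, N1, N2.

Op 1: gossip N1<->N2 -> N1.N0=(alive,v0) N1.N1=(alive,v0) N1.N2=(alive,v0) | N2.N0=(alive,v0) N2.N1=(alive,v0) N2.N2=(alive,v0)
Op 2: N0 marks N0=alive -> (alive,v1)
Op 3: N0 marks N1=dead -> (dead,v1)
Op 4: gossip N0<->N2 -> N0.N0=(alive,v1) N0.N1=(dead,v1) N0.N2=(alive,v0) | N2.N0=(alive,v1) N2.N1=(dead,v1) N2.N2=(alive,v0)
Op 5: gossip N1<->N0 -> N1.N0=(alive,v1) N1.N1=(dead,v1) N1.N2=(alive,v0) | N0.N0=(alive,v1) N0.N1=(dead,v1) N0.N2=(alive,v0)
Op 6: gossip N0<->N1 -> N0.N0=(alive,v1) N0.N1=(dead,v1) N0.N2=(alive,v0) | N1.N0=(alive,v1) N1.N1=(dead,v1) N1.N2=(alive,v0)
Op 7: N2 marks N1=dead -> (dead,v2)
Op 8: N1 marks N2=dead -> (dead,v1)
Op 9: gossip N1<->N2 -> N1.N0=(alive,v1) N1.N1=(dead,v2) N1.N2=(dead,v1) | N2.N0=(alive,v1) N2.N1=(dead,v2) N2.N2=(dead,v1)
Op 10: gossip N1<->N0 -> N1.N0=(alive,v1) N1.N1=(dead,v2) N1.N2=(dead,v1) | N0.N0=(alive,v1) N0.N1=(dead,v2) N0.N2=(dead,v1)
Op 11: gossip N0<->N2 -> N0.N0=(alive,v1) N0.N1=(dead,v2) N0.N2=(dead,v1) | N2.N0=(alive,v1) N2.N1=(dead,v2) N2.N2=(dead,v1)

Answer: N0=alive,1 N1=dead,2 N2=dead,1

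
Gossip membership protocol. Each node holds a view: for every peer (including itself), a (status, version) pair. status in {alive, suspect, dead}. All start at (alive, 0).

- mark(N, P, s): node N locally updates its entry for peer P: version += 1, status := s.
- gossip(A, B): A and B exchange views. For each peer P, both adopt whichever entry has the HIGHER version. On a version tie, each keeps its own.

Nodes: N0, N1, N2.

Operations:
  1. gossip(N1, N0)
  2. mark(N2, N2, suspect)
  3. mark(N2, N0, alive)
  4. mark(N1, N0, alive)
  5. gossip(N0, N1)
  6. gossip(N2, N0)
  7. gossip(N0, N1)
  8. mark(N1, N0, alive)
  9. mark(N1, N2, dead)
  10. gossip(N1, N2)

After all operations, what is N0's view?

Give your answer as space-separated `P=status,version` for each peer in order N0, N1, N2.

Op 1: gossip N1<->N0 -> N1.N0=(alive,v0) N1.N1=(alive,v0) N1.N2=(alive,v0) | N0.N0=(alive,v0) N0.N1=(alive,v0) N0.N2=(alive,v0)
Op 2: N2 marks N2=suspect -> (suspect,v1)
Op 3: N2 marks N0=alive -> (alive,v1)
Op 4: N1 marks N0=alive -> (alive,v1)
Op 5: gossip N0<->N1 -> N0.N0=(alive,v1) N0.N1=(alive,v0) N0.N2=(alive,v0) | N1.N0=(alive,v1) N1.N1=(alive,v0) N1.N2=(alive,v0)
Op 6: gossip N2<->N0 -> N2.N0=(alive,v1) N2.N1=(alive,v0) N2.N2=(suspect,v1) | N0.N0=(alive,v1) N0.N1=(alive,v0) N0.N2=(suspect,v1)
Op 7: gossip N0<->N1 -> N0.N0=(alive,v1) N0.N1=(alive,v0) N0.N2=(suspect,v1) | N1.N0=(alive,v1) N1.N1=(alive,v0) N1.N2=(suspect,v1)
Op 8: N1 marks N0=alive -> (alive,v2)
Op 9: N1 marks N2=dead -> (dead,v2)
Op 10: gossip N1<->N2 -> N1.N0=(alive,v2) N1.N1=(alive,v0) N1.N2=(dead,v2) | N2.N0=(alive,v2) N2.N1=(alive,v0) N2.N2=(dead,v2)

Answer: N0=alive,1 N1=alive,0 N2=suspect,1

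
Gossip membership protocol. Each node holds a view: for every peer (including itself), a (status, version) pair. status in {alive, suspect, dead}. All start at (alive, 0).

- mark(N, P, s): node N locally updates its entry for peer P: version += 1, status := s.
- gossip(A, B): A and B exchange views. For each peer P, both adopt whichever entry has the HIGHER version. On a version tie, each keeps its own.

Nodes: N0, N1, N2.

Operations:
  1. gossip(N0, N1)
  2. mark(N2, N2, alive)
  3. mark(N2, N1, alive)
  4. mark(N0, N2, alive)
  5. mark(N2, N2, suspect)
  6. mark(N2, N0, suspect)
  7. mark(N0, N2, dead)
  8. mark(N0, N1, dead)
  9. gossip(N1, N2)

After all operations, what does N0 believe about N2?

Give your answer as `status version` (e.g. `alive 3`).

Answer: dead 2

Derivation:
Op 1: gossip N0<->N1 -> N0.N0=(alive,v0) N0.N1=(alive,v0) N0.N2=(alive,v0) | N1.N0=(alive,v0) N1.N1=(alive,v0) N1.N2=(alive,v0)
Op 2: N2 marks N2=alive -> (alive,v1)
Op 3: N2 marks N1=alive -> (alive,v1)
Op 4: N0 marks N2=alive -> (alive,v1)
Op 5: N2 marks N2=suspect -> (suspect,v2)
Op 6: N2 marks N0=suspect -> (suspect,v1)
Op 7: N0 marks N2=dead -> (dead,v2)
Op 8: N0 marks N1=dead -> (dead,v1)
Op 9: gossip N1<->N2 -> N1.N0=(suspect,v1) N1.N1=(alive,v1) N1.N2=(suspect,v2) | N2.N0=(suspect,v1) N2.N1=(alive,v1) N2.N2=(suspect,v2)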